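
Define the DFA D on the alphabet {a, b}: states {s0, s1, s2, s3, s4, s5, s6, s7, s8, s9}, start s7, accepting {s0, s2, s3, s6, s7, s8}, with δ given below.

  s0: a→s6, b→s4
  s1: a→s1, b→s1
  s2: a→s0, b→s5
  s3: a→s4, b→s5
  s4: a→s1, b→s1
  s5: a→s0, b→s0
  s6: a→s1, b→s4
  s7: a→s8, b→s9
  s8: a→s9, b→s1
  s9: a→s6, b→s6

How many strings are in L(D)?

6

The useful subgraph on states {s6, s7, s8, s9} is acyclic, so L(D) is finite; the longest accepting path visits 4 useful states, giving maximum string length 3.
Counting accepting paths from s7 by length: 1 of length 0, 1 of length 1, 2 of length 2, 2 of length 3. Total 6.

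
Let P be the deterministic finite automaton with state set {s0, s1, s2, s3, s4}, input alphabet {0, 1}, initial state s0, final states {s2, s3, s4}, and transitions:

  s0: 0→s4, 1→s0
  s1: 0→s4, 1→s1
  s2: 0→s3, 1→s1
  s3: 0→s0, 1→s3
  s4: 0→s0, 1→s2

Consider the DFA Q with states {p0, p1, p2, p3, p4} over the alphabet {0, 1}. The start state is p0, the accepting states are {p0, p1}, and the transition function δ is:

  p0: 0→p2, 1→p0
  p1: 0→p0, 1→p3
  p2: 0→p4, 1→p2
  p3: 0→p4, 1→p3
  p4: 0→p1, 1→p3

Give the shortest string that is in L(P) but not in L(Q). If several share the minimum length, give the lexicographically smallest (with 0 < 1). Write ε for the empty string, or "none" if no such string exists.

0

The string 0 is accepted by P but not by Q.
No shorter string lies in the difference, and 0 is the lexicographically first length-1 string in L(P) \ L(Q).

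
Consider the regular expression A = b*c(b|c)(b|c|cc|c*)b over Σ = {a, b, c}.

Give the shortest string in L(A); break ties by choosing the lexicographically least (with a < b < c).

By inspection of the expression, no string of length less than 3 matches, and cbb is the lexicographically first match of length 3.

cbb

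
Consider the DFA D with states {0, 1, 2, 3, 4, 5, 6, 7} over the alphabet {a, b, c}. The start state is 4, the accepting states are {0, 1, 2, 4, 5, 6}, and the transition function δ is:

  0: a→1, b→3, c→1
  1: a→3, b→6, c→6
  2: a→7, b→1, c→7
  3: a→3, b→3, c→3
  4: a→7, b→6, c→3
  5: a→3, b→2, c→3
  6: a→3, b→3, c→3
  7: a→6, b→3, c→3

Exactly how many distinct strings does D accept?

The useful subgraph on states {4, 6, 7} is acyclic, so L(D) is finite; the longest accepting path visits 3 useful states, giving maximum string length 2.
Counting accepting paths from 4 by length: 1 of length 0, 1 of length 1, 1 of length 2. Total 3.

3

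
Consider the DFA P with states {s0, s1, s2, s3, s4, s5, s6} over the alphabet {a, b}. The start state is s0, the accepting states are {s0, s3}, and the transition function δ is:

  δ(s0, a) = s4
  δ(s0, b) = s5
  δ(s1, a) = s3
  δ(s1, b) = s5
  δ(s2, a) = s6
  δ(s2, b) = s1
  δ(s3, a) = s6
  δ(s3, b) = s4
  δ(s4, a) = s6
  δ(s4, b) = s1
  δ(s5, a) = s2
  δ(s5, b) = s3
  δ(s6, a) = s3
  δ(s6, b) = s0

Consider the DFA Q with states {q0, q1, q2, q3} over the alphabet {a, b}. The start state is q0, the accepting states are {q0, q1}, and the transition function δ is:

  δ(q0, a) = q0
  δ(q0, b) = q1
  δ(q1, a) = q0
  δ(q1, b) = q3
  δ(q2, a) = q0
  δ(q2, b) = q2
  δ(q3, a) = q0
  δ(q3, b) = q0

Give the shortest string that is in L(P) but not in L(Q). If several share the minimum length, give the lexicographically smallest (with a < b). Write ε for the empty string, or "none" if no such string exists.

bb

The string bb is accepted by P but not by Q.
No shorter string lies in the difference, and bb is the lexicographically first length-2 string in L(P) \ L(Q).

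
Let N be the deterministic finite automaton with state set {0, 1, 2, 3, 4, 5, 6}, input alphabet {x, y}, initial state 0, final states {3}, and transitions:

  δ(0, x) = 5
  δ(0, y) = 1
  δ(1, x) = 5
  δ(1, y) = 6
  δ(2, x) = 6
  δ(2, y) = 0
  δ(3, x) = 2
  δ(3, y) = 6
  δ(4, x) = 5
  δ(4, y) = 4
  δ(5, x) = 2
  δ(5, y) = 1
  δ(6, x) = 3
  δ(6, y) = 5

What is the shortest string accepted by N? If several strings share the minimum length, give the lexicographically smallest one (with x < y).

yyx

A breadth-first search from 0 reaches an accepting state first via the path 0 → 1 → 6 → 3 on input yyx.
No string of length < 3 is accepted (BFS exhausts all shorter strings without reaching an accepting state), and yyx is the lexicographically least accepting string of length 3.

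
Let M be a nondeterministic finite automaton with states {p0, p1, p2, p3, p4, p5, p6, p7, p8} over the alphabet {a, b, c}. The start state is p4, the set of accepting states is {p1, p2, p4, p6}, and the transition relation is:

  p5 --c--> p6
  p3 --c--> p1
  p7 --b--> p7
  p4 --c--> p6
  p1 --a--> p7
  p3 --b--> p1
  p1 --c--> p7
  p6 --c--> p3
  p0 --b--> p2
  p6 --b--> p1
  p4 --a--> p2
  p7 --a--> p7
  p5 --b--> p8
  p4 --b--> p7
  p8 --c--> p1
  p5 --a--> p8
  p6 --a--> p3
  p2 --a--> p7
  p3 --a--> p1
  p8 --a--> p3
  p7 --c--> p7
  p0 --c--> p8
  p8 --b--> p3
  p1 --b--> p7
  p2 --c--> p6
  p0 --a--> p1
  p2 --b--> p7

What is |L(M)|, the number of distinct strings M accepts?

18

The useful subgraph on states {p1, p2, p3, p4, p6} is acyclic, so L(M) is finite; the longest accepting path visits 5 useful states, giving maximum string length 4.
Counting accepting paths from p4 by length: 1 of length 0, 2 of length 1, 2 of length 2, 7 of length 3, 6 of length 4. Total 18.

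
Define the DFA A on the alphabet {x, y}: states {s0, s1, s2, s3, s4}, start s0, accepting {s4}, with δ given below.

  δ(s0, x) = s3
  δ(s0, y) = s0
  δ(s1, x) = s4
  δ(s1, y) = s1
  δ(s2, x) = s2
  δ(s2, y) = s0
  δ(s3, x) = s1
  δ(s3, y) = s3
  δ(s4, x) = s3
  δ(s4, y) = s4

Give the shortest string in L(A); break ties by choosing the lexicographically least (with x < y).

A breadth-first search from s0 reaches an accepting state first via the path s0 → s3 → s1 → s4 on input xxx.
No string of length < 3 is accepted (BFS exhausts all shorter strings without reaching an accepting state), and xxx is the lexicographically least accepting string of length 3.

xxx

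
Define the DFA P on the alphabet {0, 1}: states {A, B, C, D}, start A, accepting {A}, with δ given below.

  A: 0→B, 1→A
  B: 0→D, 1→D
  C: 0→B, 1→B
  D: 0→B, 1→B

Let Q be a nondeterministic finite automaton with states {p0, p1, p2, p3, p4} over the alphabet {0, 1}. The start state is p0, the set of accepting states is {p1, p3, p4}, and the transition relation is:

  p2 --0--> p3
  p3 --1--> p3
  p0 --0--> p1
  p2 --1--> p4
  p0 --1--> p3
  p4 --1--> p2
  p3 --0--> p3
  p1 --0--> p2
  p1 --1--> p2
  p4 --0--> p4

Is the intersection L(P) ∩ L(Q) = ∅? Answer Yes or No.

No

The string 1 is accepted by both P and Q.
Hence L(P) ∩ L(Q) ≠ ∅.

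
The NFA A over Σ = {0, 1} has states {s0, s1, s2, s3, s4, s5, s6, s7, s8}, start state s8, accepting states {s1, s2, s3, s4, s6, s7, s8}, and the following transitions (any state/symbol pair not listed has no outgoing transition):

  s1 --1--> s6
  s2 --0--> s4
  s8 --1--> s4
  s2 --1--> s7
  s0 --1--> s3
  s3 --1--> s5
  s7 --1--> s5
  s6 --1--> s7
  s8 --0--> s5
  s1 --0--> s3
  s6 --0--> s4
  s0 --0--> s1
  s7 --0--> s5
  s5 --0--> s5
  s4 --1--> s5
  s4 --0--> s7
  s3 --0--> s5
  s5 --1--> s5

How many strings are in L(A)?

3

The useful subgraph on states {s4, s7, s8} is acyclic, so L(A) is finite; the longest accepting path visits 3 useful states, giving maximum string length 2.
Counting accepting paths from s8 by length: 1 of length 0, 1 of length 1, 1 of length 2. Total 3.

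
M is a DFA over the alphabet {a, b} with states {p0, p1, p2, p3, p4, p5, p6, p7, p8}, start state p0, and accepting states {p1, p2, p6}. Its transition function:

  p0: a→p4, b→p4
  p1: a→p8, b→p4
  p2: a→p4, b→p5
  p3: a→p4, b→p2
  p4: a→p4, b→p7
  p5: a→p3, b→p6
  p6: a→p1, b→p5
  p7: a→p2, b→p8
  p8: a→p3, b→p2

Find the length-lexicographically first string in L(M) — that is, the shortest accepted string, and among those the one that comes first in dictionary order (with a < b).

A breadth-first search from p0 reaches an accepting state first via the path p0 → p4 → p7 → p2 on input aba.
No string of length < 3 is accepted (BFS exhausts all shorter strings without reaching an accepting state), and aba is the lexicographically least accepting string of length 3.

aba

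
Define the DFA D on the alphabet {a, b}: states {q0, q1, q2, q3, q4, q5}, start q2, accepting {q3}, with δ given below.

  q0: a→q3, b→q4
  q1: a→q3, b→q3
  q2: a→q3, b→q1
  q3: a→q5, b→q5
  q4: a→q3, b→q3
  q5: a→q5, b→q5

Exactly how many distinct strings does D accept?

3

The useful subgraph on states {q1, q2, q3} is acyclic, so L(D) is finite; the longest accepting path visits 3 useful states, giving maximum string length 2.
Counting accepting paths from q2 by length: 1 of length 1, 2 of length 2. Total 3.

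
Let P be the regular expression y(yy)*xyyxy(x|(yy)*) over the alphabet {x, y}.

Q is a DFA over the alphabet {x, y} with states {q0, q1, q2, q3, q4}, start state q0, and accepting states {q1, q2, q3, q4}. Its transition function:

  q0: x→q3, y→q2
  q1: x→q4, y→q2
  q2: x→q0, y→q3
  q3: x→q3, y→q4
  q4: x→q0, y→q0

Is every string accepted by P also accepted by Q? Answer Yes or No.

No

The string yxyyxyx is in L(P) but not in L(Q).
So L(P) ⊄ L(Q).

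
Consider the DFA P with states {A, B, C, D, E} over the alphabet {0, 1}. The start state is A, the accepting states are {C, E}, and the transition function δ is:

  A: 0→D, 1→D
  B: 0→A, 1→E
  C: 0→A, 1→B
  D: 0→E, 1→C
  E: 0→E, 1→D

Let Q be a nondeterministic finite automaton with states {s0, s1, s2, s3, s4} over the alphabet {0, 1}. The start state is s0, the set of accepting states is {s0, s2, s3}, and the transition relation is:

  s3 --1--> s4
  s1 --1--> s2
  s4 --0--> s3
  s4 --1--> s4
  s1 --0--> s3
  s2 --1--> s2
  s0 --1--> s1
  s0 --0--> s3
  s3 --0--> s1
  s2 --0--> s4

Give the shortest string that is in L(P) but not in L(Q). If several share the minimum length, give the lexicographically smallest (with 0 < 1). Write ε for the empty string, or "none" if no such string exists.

The string 00 is accepted by P but not by Q.
No shorter string lies in the difference, and 00 is the lexicographically first length-2 string in L(P) \ L(Q).

00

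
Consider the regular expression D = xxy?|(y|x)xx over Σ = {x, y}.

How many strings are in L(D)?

The expression has no Kleene star, so L(D) is finite. Expanding the alternatives gives {xx, xxx, xxy, yxx}.
That is 1 of length 2, 3 of length 3: 4 strings in all.

4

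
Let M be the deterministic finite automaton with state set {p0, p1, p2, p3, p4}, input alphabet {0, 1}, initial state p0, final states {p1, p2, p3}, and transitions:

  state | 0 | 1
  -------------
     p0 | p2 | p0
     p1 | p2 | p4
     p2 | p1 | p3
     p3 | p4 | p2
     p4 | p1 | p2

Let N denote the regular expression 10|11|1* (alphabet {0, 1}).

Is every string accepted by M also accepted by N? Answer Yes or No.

No

The string 0 is in L(M) but not in L(N).
So L(M) ⊄ L(N).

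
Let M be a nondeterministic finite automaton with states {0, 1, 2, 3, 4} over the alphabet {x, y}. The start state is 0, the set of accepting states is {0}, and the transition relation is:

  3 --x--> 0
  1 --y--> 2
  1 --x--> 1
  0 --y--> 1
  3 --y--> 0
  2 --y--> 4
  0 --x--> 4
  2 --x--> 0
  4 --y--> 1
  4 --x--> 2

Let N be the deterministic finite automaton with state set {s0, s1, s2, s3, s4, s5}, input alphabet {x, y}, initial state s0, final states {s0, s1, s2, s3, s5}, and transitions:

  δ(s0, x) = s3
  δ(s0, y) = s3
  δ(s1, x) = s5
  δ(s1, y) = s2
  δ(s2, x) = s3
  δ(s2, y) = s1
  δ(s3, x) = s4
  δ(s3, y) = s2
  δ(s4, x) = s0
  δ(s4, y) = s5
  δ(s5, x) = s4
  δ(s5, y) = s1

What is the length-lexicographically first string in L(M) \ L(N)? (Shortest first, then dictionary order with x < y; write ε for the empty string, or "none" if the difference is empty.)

yxyx

The string yxyx is accepted by M but not by N.
No shorter string lies in the difference, and yxyx is the lexicographically first length-4 string in L(M) \ L(N).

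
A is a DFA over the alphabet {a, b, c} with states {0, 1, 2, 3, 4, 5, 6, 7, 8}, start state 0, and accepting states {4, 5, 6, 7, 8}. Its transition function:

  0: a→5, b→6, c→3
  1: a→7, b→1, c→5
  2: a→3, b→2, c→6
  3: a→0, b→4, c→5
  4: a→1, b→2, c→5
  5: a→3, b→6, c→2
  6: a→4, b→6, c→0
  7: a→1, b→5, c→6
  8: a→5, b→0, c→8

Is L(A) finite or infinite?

infinite

State 0 is reachable from the start and can reach an accepting state, and it lies on the cycle 0 → 3 → 0.
Traversing that cycle any number of times yields accepted strings of unbounded length, so the language is infinite.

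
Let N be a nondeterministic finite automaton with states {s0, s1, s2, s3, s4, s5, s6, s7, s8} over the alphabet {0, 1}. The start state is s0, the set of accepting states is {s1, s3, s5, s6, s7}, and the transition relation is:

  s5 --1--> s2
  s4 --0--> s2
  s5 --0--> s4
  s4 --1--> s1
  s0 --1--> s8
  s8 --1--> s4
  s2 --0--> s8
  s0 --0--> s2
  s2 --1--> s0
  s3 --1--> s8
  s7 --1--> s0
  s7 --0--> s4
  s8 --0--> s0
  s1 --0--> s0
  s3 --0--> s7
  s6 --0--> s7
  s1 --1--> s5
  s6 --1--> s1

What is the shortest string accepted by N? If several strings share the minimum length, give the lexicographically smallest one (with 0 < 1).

111

A breadth-first search from s0 reaches an accepting state first via the path s0 → s8 → s4 → s1 on input 111.
No string of length < 3 is accepted (BFS exhausts all shorter strings without reaching an accepting state), and 111 is the lexicographically least accepting string of length 3.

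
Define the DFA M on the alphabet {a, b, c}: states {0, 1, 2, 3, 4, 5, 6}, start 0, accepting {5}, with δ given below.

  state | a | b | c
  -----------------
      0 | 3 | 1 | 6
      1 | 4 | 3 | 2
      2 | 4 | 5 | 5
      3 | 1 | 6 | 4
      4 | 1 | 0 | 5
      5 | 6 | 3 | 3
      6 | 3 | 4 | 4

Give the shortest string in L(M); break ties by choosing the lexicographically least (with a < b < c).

A breadth-first search from 0 reaches an accepting state first via the path 0 → 3 → 4 → 5 on input acc.
No string of length < 3 is accepted (BFS exhausts all shorter strings without reaching an accepting state), and acc is the lexicographically least accepting string of length 3.

acc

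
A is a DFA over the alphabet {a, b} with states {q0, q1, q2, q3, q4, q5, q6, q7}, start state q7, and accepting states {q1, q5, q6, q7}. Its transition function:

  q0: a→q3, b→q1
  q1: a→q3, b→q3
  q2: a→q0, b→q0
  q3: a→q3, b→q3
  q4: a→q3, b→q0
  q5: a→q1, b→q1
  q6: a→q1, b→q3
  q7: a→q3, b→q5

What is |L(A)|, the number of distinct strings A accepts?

The useful subgraph on states {q1, q5, q7} is acyclic, so L(A) is finite; the longest accepting path visits 3 useful states, giving maximum string length 2.
Counting accepting paths from q7 by length: 1 of length 0, 1 of length 1, 2 of length 2. Total 4.

4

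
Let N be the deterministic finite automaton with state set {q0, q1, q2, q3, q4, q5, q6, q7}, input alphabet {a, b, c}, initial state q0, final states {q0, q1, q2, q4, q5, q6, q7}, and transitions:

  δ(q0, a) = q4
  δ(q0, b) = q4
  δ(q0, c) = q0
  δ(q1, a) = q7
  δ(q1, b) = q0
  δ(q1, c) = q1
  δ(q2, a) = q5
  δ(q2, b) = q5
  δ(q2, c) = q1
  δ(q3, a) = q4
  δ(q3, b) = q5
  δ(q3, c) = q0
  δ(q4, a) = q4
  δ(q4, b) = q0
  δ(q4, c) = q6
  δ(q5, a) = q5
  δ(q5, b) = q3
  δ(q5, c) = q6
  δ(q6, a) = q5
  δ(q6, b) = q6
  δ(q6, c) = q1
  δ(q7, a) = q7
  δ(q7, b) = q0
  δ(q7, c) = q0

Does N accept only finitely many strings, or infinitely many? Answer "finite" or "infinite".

State q0 is reachable from the start and can reach an accepting state, and it lies on the cycle q0 → q0.
Traversing that cycle any number of times yields accepted strings of unbounded length, so the language is infinite.

infinite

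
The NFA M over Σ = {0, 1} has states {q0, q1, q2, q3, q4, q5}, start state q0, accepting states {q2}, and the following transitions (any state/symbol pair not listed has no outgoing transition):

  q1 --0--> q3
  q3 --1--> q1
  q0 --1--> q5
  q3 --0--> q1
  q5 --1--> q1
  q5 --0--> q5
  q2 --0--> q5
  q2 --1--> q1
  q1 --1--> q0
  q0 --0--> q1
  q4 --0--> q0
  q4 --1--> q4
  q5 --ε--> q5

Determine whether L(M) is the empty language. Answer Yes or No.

Yes

The states reachable from the start state are {q0, q1, q3, q5}.
None of the accepting states {q2} is reachable, so no string is accepted and L(M) = ∅.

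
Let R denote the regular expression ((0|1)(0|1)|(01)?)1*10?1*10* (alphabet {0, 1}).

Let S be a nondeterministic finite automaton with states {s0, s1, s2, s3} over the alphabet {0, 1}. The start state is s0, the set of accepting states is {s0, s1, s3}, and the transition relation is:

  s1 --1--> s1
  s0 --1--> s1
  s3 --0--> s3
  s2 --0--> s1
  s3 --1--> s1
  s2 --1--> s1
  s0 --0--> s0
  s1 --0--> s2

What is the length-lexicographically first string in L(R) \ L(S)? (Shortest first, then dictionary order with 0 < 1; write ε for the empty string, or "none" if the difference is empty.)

110

The string 110 is accepted by R but not by S.
No shorter string lies in the difference, and 110 is the lexicographically first length-3 string in L(R) \ L(S).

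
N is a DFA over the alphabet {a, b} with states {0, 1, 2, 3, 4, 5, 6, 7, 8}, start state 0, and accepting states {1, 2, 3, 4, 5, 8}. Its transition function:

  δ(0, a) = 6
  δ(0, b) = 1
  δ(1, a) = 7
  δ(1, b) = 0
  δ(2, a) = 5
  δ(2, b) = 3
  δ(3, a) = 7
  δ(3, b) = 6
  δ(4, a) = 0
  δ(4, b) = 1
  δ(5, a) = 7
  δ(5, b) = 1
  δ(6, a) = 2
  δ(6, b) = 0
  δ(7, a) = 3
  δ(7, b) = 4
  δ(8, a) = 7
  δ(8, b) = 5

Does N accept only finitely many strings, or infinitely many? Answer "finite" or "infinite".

State 0 is reachable from the start and can reach an accepting state, and it lies on the cycle 0 → 1 → 0.
Traversing that cycle any number of times yields accepted strings of unbounded length, so the language is infinite.

infinite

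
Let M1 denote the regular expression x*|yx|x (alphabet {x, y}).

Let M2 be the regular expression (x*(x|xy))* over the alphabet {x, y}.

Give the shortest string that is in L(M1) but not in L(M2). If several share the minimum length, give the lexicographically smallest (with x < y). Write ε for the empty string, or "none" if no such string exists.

The string yx is accepted by M1 but not by M2.
No shorter string lies in the difference, and yx is the lexicographically first length-2 string in L(M1) \ L(M2).

yx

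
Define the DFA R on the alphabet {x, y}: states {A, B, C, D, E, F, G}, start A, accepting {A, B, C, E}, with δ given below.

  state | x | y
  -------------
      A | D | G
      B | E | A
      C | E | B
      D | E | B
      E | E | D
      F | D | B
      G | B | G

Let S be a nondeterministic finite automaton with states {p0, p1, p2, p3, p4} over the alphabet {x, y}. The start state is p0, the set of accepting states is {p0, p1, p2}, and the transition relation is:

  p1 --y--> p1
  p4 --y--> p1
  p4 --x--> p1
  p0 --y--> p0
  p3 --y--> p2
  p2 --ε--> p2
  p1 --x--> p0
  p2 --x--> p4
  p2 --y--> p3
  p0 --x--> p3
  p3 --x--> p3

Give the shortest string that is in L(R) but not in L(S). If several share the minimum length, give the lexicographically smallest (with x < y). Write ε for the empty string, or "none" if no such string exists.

The string xx is accepted by R but not by S.
No shorter string lies in the difference, and xx is the lexicographically first length-2 string in L(R) \ L(S).

xx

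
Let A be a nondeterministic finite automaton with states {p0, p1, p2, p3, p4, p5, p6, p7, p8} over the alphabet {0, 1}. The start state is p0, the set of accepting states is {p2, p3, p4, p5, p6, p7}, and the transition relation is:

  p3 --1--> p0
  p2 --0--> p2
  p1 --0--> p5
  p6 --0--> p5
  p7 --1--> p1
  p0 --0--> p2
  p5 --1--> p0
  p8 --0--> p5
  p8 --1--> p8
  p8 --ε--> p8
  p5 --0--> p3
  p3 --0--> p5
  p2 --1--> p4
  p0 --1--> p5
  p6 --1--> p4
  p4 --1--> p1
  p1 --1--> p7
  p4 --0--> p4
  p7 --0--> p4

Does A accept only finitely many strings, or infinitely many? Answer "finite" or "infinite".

State p2 is reachable from the start and can reach an accepting state, and it lies on the cycle p2 → p2.
Traversing that cycle any number of times yields accepted strings of unbounded length, so the language is infinite.

infinite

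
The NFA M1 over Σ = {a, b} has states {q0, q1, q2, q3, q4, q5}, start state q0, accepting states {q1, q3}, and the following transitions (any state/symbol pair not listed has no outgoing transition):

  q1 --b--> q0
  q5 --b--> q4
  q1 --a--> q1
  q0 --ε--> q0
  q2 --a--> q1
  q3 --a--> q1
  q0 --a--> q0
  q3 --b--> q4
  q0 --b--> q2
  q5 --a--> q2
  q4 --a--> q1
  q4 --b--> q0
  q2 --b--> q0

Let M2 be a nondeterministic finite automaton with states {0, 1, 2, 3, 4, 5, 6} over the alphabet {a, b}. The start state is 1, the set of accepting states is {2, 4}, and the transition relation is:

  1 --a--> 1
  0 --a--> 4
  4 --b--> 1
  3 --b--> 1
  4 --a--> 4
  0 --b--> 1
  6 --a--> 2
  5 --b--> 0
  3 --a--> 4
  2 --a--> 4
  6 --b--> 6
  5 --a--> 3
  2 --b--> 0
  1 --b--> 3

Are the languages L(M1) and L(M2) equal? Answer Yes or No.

Exploring the product automaton M1 × M2 from the start pair (q0, 1), following both machines on each input symbol, reaches 3 state pairs: (q0, 1), (q2, 3), (q1, 4).
M1 accepts in {q1, q3} and M2 accepts in {2, 4}. In every reachable pair the two components are either both accepting — (q1, 4) — or both non-accepting, so no string is accepted by exactly one of the machines: L(M1) \ L(M2) and L(M2) \ L(M1) are both empty.
Hence every string is accepted by M1 iff it is accepted by M2, and the two languages coincide.

Yes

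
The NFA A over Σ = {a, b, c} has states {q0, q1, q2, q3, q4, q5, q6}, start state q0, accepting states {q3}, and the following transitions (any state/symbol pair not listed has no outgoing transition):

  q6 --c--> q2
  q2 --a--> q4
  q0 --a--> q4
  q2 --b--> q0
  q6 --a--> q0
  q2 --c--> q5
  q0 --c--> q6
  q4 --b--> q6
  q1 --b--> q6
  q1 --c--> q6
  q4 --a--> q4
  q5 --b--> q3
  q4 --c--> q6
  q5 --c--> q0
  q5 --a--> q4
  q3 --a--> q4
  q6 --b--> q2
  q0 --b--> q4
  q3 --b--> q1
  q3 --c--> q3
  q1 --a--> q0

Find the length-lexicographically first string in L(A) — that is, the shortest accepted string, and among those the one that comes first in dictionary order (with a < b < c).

cbcb

A breadth-first search from q0 reaches an accepting state first via the path q0 → q6 → q2 → q5 → q3 on input cbcb.
No string of length < 4 is accepted (BFS exhausts all shorter strings without reaching an accepting state), and cbcb is the lexicographically least accepting string of length 4.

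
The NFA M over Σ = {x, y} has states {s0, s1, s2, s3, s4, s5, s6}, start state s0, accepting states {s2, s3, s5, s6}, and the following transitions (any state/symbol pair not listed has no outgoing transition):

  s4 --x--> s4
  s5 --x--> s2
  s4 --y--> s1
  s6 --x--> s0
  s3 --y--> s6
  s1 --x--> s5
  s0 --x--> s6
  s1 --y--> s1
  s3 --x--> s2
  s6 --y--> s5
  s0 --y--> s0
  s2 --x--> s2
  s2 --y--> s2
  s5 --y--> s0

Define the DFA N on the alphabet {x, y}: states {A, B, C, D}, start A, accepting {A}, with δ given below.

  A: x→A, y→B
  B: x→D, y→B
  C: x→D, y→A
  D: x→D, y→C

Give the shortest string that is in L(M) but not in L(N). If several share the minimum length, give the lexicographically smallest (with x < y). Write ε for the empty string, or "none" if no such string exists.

xy

The string xy is accepted by M but not by N.
No shorter string lies in the difference, and xy is the lexicographically first length-2 string in L(M) \ L(N).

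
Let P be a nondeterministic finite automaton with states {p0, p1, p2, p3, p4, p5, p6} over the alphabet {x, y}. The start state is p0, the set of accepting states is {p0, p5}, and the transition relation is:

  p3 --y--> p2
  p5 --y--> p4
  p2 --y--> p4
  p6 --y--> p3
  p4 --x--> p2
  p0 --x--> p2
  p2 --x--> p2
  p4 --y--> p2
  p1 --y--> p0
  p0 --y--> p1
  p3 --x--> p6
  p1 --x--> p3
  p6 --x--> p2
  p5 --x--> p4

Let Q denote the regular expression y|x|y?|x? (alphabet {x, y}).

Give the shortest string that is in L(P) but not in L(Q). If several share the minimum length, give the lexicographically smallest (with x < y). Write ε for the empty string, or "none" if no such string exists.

yy

The string yy is accepted by P but not by Q.
No shorter string lies in the difference, and yy is the lexicographically first length-2 string in L(P) \ L(Q).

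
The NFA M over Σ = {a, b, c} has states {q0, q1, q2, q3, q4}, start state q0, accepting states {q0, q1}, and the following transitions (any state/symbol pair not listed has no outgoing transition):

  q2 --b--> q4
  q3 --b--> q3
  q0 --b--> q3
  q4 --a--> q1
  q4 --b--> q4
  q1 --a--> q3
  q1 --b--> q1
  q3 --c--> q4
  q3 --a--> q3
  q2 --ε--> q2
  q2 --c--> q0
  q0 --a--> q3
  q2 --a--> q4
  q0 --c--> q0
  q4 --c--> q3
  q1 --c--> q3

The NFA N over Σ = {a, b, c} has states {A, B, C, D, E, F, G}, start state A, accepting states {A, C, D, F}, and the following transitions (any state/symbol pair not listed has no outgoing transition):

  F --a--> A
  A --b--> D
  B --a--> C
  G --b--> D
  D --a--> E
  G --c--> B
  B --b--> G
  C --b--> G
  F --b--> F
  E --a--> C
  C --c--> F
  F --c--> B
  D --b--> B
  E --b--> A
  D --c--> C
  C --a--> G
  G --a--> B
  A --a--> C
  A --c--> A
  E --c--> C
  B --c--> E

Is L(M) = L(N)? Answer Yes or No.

No

The string bca is accepted by M but rejected by N.
So L(M) ≠ L(N).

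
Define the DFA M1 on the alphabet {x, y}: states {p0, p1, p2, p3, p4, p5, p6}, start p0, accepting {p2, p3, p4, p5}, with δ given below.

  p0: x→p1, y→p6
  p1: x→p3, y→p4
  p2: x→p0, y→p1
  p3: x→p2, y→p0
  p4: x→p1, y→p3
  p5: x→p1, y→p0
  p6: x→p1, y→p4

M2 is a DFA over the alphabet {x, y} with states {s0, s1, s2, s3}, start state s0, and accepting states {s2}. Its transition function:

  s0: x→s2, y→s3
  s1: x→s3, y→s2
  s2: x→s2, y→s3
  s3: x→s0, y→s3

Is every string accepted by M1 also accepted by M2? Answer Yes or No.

No

The string xy is in L(M1) but not in L(M2).
So L(M1) ⊄ L(M2).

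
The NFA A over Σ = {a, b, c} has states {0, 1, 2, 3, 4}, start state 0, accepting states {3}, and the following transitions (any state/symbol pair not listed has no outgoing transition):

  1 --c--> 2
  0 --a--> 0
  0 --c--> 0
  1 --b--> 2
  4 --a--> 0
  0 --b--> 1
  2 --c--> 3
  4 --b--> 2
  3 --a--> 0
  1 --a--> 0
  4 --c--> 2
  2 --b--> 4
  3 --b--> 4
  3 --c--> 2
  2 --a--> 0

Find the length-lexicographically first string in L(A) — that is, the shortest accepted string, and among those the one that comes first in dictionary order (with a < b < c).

bbc

A breadth-first search from 0 reaches an accepting state first via the path 0 → 1 → 2 → 3 on input bbc.
No string of length < 3 is accepted (BFS exhausts all shorter strings without reaching an accepting state), and bbc is the lexicographically least accepting string of length 3.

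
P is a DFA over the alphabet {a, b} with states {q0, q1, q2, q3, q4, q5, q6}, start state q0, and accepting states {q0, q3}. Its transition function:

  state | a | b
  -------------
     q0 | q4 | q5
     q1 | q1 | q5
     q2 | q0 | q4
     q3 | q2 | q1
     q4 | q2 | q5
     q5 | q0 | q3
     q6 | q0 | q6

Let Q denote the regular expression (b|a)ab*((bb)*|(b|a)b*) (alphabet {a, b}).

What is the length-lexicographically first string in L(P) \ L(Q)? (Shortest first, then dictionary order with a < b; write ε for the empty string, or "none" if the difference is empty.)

ε

The empty string ε is accepted by P but not by Q.
Since ε is the unique shortest string, it is the required witness.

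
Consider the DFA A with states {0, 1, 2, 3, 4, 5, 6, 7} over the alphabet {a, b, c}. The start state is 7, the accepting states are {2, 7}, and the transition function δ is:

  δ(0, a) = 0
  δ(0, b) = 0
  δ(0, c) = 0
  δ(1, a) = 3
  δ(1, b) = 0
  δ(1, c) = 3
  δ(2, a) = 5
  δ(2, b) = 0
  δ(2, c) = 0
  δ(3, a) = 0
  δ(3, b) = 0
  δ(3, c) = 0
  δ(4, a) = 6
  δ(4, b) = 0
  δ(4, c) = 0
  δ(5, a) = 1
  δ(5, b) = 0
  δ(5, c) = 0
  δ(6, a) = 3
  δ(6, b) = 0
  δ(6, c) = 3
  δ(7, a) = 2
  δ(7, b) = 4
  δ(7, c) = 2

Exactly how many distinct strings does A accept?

The useful subgraph on states {2, 7} is acyclic, so L(A) is finite; the longest accepting path visits 2 useful states, giving maximum string length 1.
Counting accepting paths from 7 by length: 1 of length 0, 2 of length 1. Total 3.

3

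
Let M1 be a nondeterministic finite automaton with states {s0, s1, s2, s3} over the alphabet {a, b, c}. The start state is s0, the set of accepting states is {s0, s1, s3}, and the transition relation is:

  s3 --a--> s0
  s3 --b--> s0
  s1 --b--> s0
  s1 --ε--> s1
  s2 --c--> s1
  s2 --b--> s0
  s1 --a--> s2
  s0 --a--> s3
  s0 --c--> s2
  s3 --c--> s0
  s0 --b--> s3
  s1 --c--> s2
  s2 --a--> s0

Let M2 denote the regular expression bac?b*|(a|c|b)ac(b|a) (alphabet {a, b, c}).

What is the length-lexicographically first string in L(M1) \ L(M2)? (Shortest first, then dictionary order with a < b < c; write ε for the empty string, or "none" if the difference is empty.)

The empty string ε is accepted by M1 but not by M2.
Since ε is the unique shortest string, it is the required witness.

ε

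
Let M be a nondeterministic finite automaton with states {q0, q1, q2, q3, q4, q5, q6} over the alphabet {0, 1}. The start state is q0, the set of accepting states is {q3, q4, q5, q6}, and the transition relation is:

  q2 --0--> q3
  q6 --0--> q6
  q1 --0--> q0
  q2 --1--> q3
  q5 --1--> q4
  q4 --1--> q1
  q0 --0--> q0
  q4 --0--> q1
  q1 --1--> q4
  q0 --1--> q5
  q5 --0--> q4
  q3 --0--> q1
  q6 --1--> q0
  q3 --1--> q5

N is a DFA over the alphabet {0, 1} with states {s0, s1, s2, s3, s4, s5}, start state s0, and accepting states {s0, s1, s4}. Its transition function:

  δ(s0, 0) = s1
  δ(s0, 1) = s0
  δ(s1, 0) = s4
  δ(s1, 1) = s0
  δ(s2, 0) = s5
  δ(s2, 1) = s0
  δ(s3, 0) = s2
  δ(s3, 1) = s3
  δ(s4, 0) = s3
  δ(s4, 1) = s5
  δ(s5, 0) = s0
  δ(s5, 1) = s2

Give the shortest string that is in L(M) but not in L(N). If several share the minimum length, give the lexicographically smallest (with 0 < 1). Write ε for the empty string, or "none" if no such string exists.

The string 001 is accepted by M but not by N.
No shorter string lies in the difference, and 001 is the lexicographically first length-3 string in L(M) \ L(N).

001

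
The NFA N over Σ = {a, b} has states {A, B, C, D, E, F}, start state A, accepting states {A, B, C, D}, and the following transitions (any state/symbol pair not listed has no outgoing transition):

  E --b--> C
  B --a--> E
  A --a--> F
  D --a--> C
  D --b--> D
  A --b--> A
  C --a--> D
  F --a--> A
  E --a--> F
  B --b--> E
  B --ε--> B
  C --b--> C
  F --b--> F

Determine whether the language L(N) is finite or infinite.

State A is reachable from the start and can reach an accepting state, and it lies on the cycle A → A.
Traversing that cycle any number of times yields accepted strings of unbounded length, so the language is infinite.

infinite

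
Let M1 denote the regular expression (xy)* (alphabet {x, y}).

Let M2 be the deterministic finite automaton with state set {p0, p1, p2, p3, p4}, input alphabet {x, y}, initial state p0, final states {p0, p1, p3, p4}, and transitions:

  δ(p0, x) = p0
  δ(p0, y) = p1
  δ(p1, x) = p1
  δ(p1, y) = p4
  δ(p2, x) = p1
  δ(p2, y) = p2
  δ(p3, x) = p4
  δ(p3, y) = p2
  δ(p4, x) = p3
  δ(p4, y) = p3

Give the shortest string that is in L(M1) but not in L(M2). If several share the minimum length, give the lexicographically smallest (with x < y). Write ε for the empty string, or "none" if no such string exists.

The string xyxyxy is accepted by M1 but not by M2.
No shorter string lies in the difference, and xyxyxy is the lexicographically first length-6 string in L(M1) \ L(M2).

xyxyxy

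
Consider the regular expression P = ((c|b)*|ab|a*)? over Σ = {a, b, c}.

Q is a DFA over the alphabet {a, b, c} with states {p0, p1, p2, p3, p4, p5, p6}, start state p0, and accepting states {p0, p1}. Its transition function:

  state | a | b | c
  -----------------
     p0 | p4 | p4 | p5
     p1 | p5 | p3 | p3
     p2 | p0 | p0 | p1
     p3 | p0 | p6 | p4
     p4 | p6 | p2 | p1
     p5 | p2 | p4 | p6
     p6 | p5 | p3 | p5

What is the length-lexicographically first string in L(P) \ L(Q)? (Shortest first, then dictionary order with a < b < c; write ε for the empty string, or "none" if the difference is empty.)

The string a is accepted by P but not by Q.
No shorter string lies in the difference, and a is the lexicographically first length-1 string in L(P) \ L(Q).

a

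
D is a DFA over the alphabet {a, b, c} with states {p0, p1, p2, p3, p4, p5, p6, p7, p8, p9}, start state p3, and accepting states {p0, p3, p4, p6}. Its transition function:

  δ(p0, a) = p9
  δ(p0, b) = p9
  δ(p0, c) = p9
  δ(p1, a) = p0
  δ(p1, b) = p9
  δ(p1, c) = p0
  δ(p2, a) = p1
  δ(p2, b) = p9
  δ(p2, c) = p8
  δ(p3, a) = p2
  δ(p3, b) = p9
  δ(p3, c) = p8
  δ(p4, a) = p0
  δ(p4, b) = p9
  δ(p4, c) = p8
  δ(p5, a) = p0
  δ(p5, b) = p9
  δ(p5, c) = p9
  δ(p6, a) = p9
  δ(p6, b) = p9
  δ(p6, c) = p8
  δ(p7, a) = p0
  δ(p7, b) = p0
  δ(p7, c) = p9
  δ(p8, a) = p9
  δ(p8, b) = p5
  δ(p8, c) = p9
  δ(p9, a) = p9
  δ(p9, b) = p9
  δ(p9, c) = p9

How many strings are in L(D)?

5

The useful subgraph on states {p0, p1, p2, p3, p5, p8} is acyclic, so L(D) is finite; the longest accepting path visits 5 useful states, giving maximum string length 4.
Counting accepting paths from p3 by length: 1 of length 0, 3 of length 3, 1 of length 4. Total 5.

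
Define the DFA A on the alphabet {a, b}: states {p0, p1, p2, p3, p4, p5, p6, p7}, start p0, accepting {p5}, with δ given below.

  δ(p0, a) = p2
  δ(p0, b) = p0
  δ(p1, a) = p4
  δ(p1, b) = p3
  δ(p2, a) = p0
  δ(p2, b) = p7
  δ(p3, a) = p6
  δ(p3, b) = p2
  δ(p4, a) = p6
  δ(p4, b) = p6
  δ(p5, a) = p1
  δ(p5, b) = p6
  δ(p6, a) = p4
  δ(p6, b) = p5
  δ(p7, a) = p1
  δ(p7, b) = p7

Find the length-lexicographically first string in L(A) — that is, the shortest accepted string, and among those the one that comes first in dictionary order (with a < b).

abaaab

A breadth-first search from p0 reaches an accepting state first via the path p0 → p2 → p7 → p1 → p4 → p6 → p5 on input abaaab.
No string of length < 6 is accepted (BFS exhausts all shorter strings without reaching an accepting state), and abaaab is the lexicographically least accepting string of length 6.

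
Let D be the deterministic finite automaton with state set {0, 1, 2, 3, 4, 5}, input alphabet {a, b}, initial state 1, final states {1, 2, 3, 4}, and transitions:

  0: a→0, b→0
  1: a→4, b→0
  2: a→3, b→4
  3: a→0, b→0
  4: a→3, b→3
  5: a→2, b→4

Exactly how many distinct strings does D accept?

The useful subgraph on states {1, 3, 4} is acyclic, so L(D) is finite; the longest accepting path visits 3 useful states, giving maximum string length 2.
Counting accepting paths from 1 by length: 1 of length 0, 1 of length 1, 2 of length 2. Total 4.

4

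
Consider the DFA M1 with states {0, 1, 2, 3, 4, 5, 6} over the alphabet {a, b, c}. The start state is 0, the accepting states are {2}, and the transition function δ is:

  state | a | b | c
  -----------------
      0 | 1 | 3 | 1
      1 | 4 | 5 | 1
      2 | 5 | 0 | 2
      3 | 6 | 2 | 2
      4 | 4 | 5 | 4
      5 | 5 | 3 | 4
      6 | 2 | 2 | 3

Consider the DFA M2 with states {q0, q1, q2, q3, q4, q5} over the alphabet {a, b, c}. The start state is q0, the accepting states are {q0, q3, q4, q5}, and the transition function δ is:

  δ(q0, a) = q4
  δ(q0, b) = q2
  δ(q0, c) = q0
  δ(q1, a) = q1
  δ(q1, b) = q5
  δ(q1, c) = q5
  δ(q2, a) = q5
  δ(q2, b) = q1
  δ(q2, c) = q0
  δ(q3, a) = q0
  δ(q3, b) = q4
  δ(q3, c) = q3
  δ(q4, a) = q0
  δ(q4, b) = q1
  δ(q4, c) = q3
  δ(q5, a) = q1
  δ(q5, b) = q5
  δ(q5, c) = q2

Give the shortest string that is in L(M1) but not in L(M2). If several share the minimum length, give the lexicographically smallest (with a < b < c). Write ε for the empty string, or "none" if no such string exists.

bb

The string bb is accepted by M1 but not by M2.
No shorter string lies in the difference, and bb is the lexicographically first length-2 string in L(M1) \ L(M2).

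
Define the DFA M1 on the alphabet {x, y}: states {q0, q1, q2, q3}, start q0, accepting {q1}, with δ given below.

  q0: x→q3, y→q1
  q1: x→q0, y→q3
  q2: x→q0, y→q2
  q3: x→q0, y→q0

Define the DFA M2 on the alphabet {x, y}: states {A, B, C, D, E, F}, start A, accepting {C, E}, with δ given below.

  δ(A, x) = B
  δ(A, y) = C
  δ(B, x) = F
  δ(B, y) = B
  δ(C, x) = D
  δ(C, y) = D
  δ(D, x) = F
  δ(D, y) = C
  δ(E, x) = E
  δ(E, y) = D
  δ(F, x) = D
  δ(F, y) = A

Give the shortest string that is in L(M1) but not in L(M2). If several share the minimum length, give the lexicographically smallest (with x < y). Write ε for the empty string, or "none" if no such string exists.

The string xxy is accepted by M1 but not by M2.
No shorter string lies in the difference, and xxy is the lexicographically first length-3 string in L(M1) \ L(M2).

xxy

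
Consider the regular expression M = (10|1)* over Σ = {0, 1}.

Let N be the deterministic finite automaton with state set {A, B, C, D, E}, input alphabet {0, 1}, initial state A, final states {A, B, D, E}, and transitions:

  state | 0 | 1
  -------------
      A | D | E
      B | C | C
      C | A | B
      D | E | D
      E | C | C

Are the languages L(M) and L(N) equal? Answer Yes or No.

The string 10 is accepted by M but rejected by N.
So L(M) ≠ L(N).

No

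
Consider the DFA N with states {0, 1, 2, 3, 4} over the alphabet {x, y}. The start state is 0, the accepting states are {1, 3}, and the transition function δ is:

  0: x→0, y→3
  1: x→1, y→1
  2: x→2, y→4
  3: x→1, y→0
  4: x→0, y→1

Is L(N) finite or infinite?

infinite

State 0 is reachable from the start and can reach an accepting state, and it lies on the cycle 0 → 0.
Traversing that cycle any number of times yields accepted strings of unbounded length, so the language is infinite.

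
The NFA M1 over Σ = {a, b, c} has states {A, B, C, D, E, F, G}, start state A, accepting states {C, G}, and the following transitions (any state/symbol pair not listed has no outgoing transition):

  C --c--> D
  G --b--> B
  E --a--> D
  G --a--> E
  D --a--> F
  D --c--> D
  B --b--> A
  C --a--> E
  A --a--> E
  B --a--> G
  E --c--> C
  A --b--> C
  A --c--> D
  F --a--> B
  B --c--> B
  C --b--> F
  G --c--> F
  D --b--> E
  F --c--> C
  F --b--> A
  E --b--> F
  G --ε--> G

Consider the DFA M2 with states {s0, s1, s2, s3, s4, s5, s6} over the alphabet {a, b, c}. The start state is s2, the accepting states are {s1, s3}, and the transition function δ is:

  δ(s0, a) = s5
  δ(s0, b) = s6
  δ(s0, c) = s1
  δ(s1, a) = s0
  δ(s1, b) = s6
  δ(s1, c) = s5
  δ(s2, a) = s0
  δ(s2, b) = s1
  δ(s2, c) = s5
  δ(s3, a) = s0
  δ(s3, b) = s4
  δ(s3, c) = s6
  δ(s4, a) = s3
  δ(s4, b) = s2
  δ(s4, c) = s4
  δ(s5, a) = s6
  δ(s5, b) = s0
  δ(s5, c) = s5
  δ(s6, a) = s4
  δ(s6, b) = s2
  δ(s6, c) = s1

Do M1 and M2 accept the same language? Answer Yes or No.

Exploring the product automaton M1 × M2 from the start pair (A, s2), following both machines on each input symbol, reaches 7 state pairs: (A, s2), (E, s0), (C, s1), (D, s5), (F, s6), (B, s4), (G, s3).
M1 accepts in {C, G} and M2 accepts in {s1, s3}. In every reachable pair the two components are either both accepting — (C, s1), (G, s3) — or both non-accepting, so no string is accepted by exactly one of the machines: L(M1) \ L(M2) and L(M2) \ L(M1) are both empty.
Hence every string is accepted by M1 iff it is accepted by M2, and the two languages coincide.

Yes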